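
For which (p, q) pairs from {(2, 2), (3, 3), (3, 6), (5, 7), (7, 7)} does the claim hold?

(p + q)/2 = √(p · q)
Testing each pair:
(2, 2): LHS = 2, RHS = 2 → holds
(3, 3): LHS = 3, RHS = 3 → holds
(3, 6): LHS = 9/2, RHS = 3·√(2) ≈ 4.243 → fails
(5, 7): LHS = 6, RHS = √(35) ≈ 5.916 → fails
(7, 7): LHS = 7, RHS = 7 → holds

3 of 5 pairs satisfy the claim.

Answer: (2, 2), (3, 3), (7, 7)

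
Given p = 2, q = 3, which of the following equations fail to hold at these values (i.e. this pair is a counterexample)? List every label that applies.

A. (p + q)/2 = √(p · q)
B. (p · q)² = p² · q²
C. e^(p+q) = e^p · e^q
A

Evaluating each claim at the given values:
A. LHS = 5/2, RHS = √(6) ≈ 2.449 → fails here (LHS ≠ RHS)
B. LHS = 36, RHS = 36 → holds here (LHS = RHS)
C. LHS = e^5 ≈ 148.4, RHS = e^5 ≈ 148.4 → holds here (LHS = RHS)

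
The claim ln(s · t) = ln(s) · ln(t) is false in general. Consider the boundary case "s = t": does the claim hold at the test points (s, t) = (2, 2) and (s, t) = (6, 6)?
At (2, 2): LHS = ln(4) ≈ 1.386 ≠ RHS = ln(2)² ≈ 0.4805
At (6, 6): LHS = ln(36) ≈ 3.584 ≠ RHS = ln(6)² ≈ 3.21

Answer: No, fails at both test points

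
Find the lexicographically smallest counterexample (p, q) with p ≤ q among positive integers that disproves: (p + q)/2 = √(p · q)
(p, q) = (1, 2)

Substituting (1, 2) into the claim:
LHS = (1 + 2)/2 = 3/2
RHS = √(1 · 2) = √(2) ≈ 1.414

Since LHS ≠ RHS, this pair disproves the claim, and no lexicographically smaller pair (p ≤ q, positive integers) does.

For instance (4, 7) is also a counterexample (LHS = 11/2, RHS = 2·√(7) ≈ 5.292), but it's lexicographically larger.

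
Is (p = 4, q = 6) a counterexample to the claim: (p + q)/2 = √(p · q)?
Substituting p = 4, q = 6:
LHS = (4 + 6)/2 = 5
RHS = √(4 · 6) = 2·√(6) ≈ 4.899

Since LHS ≠ RHS, this pair disproves the claim.

Answer: Yes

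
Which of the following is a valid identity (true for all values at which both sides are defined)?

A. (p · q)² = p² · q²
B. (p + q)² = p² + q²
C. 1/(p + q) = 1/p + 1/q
A: holds — e.g. at (3, 4), both sides equal 144.
B: fails at (1, 5) — LHS = 36, RHS = 26.
C: fails at (2, 7) — LHS = 1/9, RHS = 9/14.

Answer: A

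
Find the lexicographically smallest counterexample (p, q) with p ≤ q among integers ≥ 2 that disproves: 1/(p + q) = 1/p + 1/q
(p, q) = (2, 2)

Substituting (2, 2) into the claim:
LHS = 1/(2 + 2) = 1/4
RHS = 1/2 + 1/2 = 1

Since LHS ≠ RHS, this pair disproves the claim, and no lexicographically smaller pair (p ≤ q, integers ≥ 2) does.

For instance (2, 9) is also a counterexample (LHS = 1/11, RHS = 11/18), but it's lexicographically larger.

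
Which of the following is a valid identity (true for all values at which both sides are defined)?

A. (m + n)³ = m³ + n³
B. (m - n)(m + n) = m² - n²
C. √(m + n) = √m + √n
B

A: fails at (2, 5) — LHS = 343, RHS = 133.
B: holds — e.g. at (2, 7), both sides equal -45.
C: fails at (1, 3) — LHS = 2, RHS = 1 + √(3) ≈ 2.732.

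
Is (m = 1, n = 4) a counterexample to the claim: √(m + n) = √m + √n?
Substituting m = 1, n = 4:
LHS = √(1 + 4) = √(5) ≈ 2.236
RHS = √1 + √4 = 3

Since LHS ≠ RHS, this pair disproves the claim.

Answer: Yes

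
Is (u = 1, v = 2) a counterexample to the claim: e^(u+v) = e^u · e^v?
No

Substituting u = 1, v = 2:
LHS = e^(1+2) = e^3 ≈ 20.09
RHS = e^1 · e^2 = e^3 ≈ 20.09

The sides agree, so this pair does not disprove the claim.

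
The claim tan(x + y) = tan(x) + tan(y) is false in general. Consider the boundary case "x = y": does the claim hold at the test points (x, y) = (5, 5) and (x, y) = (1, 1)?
No, fails at both test points

At (5, 5): LHS = tan(10) ≈ 0.6484 ≠ RHS = 2·tan(5) ≈ -6.761
At (1, 1): LHS = tan(2) ≈ -2.185 ≠ RHS = 2·tan(1) ≈ 3.115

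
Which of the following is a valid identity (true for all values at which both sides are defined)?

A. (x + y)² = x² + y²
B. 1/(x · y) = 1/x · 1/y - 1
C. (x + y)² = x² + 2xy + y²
C

A: fails at (4, 5) — LHS = 81, RHS = 41.
B: fails at (4, 6) — LHS = 1/24, RHS = -23/24.
C: holds — e.g. at (3, 5), both sides equal 64.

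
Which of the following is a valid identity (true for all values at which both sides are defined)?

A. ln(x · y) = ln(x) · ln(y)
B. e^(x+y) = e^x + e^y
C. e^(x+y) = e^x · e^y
A: fails at (3, 5) — LHS = ln(15) ≈ 2.708, RHS = ln(3)·ln(5) ≈ 1.768.
B: fails at (0, 1) — LHS = e ≈ 2.718, RHS = 1 + e ≈ 3.718.
C: holds — e.g. at (3, 3), both sides equal e^6 ≈ 403.4.

Answer: C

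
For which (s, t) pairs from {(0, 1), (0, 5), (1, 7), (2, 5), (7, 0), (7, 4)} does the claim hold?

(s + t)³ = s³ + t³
Testing each pair:
(0, 1): LHS = 1, RHS = 1 → holds
(0, 5): LHS = 125, RHS = 125 → holds
(1, 7): LHS = 512, RHS = 344 → fails
(2, 5): LHS = 343, RHS = 133 → fails
(7, 0): LHS = 343, RHS = 343 → holds
(7, 4): LHS = 1331, RHS = 407 → fails

3 of 6 pairs satisfy the claim.

Answer: (0, 1), (0, 5), (7, 0)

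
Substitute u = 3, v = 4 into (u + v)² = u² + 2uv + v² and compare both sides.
LHS = (3 + 4)² = 49
RHS = 3² + 2·3·4 + 4² = 49

LHS = RHS: the two sides agree.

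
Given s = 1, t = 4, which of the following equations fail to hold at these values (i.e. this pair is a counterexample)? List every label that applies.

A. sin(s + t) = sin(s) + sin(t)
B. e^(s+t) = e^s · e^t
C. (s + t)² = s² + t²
Evaluating each claim at the given values:
A. LHS = sin(5) ≈ -0.9589, RHS = sin(4) + sin(1) ≈ 0.08467 → fails here (LHS ≠ RHS)
B. LHS = e^5 ≈ 148.4, RHS = e^5 ≈ 148.4 → holds here (LHS = RHS)
C. LHS = 25, RHS = 17 → fails here (LHS ≠ RHS)

Answer: A, C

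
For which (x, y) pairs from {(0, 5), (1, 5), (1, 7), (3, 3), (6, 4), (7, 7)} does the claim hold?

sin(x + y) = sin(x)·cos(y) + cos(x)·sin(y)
All pairs

Testing each pair:
(0, 5): LHS = sin(5) ≈ -0.9589, RHS = sin(5) ≈ -0.9589 → holds
(1, 5): LHS = sin(6) ≈ -0.2794, RHS = sin(5)·cos(1) + sin(1)·cos(5) ≈ -0.2794 → holds
(1, 7): LHS = sin(8) ≈ 0.9894, RHS = sin(7)·cos(1) + sin(1)·cos(7) ≈ 0.9894 → holds
(3, 3): LHS = sin(6) ≈ -0.2794, RHS = 2·sin(3)·cos(3) ≈ -0.2794 → holds
(6, 4): LHS = sin(10) ≈ -0.544, RHS = sin(4)·cos(6) + sin(6)·cos(4) ≈ -0.544 → holds
(7, 7): LHS = sin(14) ≈ 0.9906, RHS = 2·sin(7)·cos(7) ≈ 0.9906 → holds

Every pair satisfies the claim.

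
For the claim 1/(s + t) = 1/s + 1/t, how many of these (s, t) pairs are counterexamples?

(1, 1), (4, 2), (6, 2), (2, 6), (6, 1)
Testing each pair:
(1, 1): LHS = 1/2, RHS = 2 → counterexample
(4, 2): LHS = 1/6, RHS = 3/4 → counterexample
(6, 2): LHS = 1/8, RHS = 2/3 → counterexample
(2, 6): LHS = 1/8, RHS = 2/3 → counterexample
(6, 1): LHS = 1/7, RHS = 7/6 → counterexample

That makes 5 counterexamples.

Answer: 5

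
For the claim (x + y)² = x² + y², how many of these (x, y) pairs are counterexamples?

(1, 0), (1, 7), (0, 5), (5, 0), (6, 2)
Testing each pair:
(1, 0): LHS = 1, RHS = 1 → satisfies claim
(1, 7): LHS = 64, RHS = 50 → counterexample
(0, 5): LHS = 25, RHS = 25 → satisfies claim
(5, 0): LHS = 25, RHS = 25 → satisfies claim
(6, 2): LHS = 64, RHS = 40 → counterexample

That makes 2 counterexamples.

Answer: 2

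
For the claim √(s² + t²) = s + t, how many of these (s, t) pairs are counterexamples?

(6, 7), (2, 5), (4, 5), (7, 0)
3

Testing each pair:
(6, 7): LHS = √(85) ≈ 9.22, RHS = 13 → counterexample
(2, 5): LHS = √(29) ≈ 5.385, RHS = 7 → counterexample
(4, 5): LHS = √(41) ≈ 6.403, RHS = 9 → counterexample
(7, 0): LHS = 7, RHS = 7 → satisfies claim

That makes 3 counterexamples.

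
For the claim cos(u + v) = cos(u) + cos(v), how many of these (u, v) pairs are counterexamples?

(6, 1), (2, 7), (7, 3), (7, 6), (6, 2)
5

Testing each pair:
(6, 1): LHS = cos(7) ≈ 0.7539, RHS = cos(1) + cos(6) ≈ 1.5 → counterexample
(2, 7): LHS = cos(9) ≈ -0.9111, RHS = cos(2) + cos(7) ≈ 0.3378 → counterexample
(7, 3): LHS = cos(10) ≈ -0.8391, RHS = cos(3) + cos(7) ≈ -0.2361 → counterexample
(7, 6): LHS = cos(13) ≈ 0.9074, RHS = cos(7) + cos(6) ≈ 1.714 → counterexample
(6, 2): LHS = cos(8) ≈ -0.1455, RHS = cos(2) + cos(6) ≈ 0.544 → counterexample

That makes 5 counterexamples.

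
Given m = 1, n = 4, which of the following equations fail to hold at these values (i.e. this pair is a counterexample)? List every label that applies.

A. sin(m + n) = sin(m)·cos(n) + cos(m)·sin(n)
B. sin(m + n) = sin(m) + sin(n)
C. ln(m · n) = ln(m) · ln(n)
B, C

Evaluating each claim at the given values:
A. LHS = sin(5) ≈ -0.9589, RHS = sin(1)·cos(4) + sin(4)·cos(1) ≈ -0.9589 → holds here (LHS = RHS)
B. LHS = sin(5) ≈ -0.9589, RHS = sin(4) + sin(1) ≈ 0.08467 → fails here (LHS ≠ RHS)
C. LHS = ln(4) ≈ 1.386, RHS = 0 → fails here (LHS ≠ RHS)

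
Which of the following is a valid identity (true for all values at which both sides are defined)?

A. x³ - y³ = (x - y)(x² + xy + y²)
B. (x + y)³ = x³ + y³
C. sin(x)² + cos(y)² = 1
A: holds — e.g. at (2, 7), both sides equal -335.
B: fails at (5, 8) — LHS = 2197, RHS = 637.
C: fails at (3, 4) — LHS = sin(3)² + cos(4)² ≈ 0.4472, RHS = 1.

Answer: A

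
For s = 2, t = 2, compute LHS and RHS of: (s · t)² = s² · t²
LHS = (2 · 2)² = 16
RHS = 2² · 2² = 16

LHS = RHS: the two sides agree.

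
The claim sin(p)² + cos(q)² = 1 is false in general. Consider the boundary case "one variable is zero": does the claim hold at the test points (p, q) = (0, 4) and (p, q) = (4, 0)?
At (0, 4): LHS = cos(4)² ≈ 0.4272 ≠ RHS = 1
At (4, 0): LHS = sin(4)² + 1 ≈ 1.573 ≠ RHS = 1

Answer: No, fails at both test points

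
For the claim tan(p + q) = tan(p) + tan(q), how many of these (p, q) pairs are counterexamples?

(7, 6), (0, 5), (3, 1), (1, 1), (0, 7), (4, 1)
Testing each pair:
(7, 6): LHS = tan(13) ≈ 0.463, RHS = tan(6) + tan(7) ≈ 0.5804 → counterexample
(0, 5): LHS = tan(5) ≈ -3.381, RHS = tan(5) ≈ -3.381 → satisfies claim
(3, 1): LHS = tan(4) ≈ 1.158, RHS = tan(3) + tan(1) ≈ 1.415 → counterexample
(1, 1): LHS = tan(2) ≈ -2.185, RHS = 2·tan(1) ≈ 3.115 → counterexample
(0, 7): LHS = tan(7) ≈ 0.8714, RHS = tan(7) ≈ 0.8714 → satisfies claim
(4, 1): LHS = tan(5) ≈ -3.381, RHS = tan(4) + tan(1) ≈ 2.715 → counterexample

That makes 4 counterexamples.

Answer: 4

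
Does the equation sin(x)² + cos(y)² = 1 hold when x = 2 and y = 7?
Substituting x = 2, y = 7:

LHS = sin(2)² + cos(7)² ≈ 1.395
RHS = 1

LHS ≠ RHS, so the equation does not hold at this point.

Answer: Fails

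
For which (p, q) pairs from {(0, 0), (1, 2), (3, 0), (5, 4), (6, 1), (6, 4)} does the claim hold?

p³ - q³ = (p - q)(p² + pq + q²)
All pairs

Testing each pair:
(0, 0): LHS = 0, RHS = 0 → holds
(1, 2): LHS = -7, RHS = -7 → holds
(3, 0): LHS = 27, RHS = 27 → holds
(5, 4): LHS = 61, RHS = 61 → holds
(6, 1): LHS = 215, RHS = 215 → holds
(6, 4): LHS = 152, RHS = 152 → holds

Every pair satisfies the claim.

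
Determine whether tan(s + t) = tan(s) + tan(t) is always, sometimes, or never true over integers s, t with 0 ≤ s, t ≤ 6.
It holds at (s, t) = (5, 0) (both sides equal tan(5) ≈ -3.381), but fails at (s, t) = (5, 4) (LHS = tan(9) ≈ -0.4523, RHS = tan(5) + tan(4) ≈ -2.223).

Answer: Sometimes true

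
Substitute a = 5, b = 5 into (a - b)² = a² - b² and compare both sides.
LHS = (5 - 5)² = 0
RHS = 5² - 5² = 0

LHS = RHS: the two sides agree.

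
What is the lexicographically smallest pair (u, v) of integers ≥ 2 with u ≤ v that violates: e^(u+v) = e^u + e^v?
(u, v) = (2, 2)

Substituting (2, 2) into the claim:
LHS = e^(2+2) = e^4 ≈ 54.6
RHS = e^2 + e^2 = 2·e^2 ≈ 14.78

Since LHS ≠ RHS, this pair disproves the claim, and no lexicographically smaller pair (u ≤ v, integers ≥ 2) does.

For instance (8, 8) is also a counterexample (LHS = e^16 ≈ 8886110.5, RHS = 2·e^8 ≈ 5962), but it's lexicographically larger.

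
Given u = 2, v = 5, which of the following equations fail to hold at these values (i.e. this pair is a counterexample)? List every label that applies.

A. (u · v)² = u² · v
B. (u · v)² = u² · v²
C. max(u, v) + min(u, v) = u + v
Evaluating each claim at the given values:
A. LHS = 100, RHS = 20 → fails here (LHS ≠ RHS)
B. LHS = 100, RHS = 100 → holds here (LHS = RHS)
C. LHS = 7, RHS = 7 → holds here (LHS = RHS)

Answer: A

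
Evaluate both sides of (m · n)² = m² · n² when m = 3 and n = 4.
LHS = (3 · 4)² = 144
RHS = 3² · 4² = 144

LHS = RHS: the two sides agree.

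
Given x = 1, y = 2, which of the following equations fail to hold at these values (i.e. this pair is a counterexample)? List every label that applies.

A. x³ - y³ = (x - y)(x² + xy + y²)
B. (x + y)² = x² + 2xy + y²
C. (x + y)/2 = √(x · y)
C

Evaluating each claim at the given values:
A. LHS = -7, RHS = -7 → holds here (LHS = RHS)
B. LHS = 9, RHS = 9 → holds here (LHS = RHS)
C. LHS = 3/2, RHS = √(2) ≈ 1.414 → fails here (LHS ≠ RHS)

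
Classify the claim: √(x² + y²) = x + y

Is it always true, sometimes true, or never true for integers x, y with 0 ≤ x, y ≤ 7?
It holds at (x, y) = (0, 0) (both sides equal 0), but fails at (x, y) = (1, 6) (LHS = √(37) ≈ 6.083, RHS = 7).

Answer: Sometimes true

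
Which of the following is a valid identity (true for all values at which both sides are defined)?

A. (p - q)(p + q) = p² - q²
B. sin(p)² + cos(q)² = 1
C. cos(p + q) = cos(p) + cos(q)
A

A: holds — e.g. at (4, 4), both sides equal 0.
B: fails at (5, 8) — LHS = cos(8)² + sin(5)² ≈ 0.9407, RHS = 1.
C: fails at (2, 5) — LHS = cos(7) ≈ 0.7539, RHS = cos(2) + cos(5) ≈ -0.1325.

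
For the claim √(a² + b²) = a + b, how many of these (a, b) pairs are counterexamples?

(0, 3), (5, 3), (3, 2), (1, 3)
Testing each pair:
(0, 3): LHS = 3, RHS = 3 → satisfies claim
(5, 3): LHS = √(34) ≈ 5.831, RHS = 8 → counterexample
(3, 2): LHS = √(13) ≈ 3.606, RHS = 5 → counterexample
(1, 3): LHS = √(10) ≈ 3.162, RHS = 4 → counterexample

That makes 3 counterexamples.

Answer: 3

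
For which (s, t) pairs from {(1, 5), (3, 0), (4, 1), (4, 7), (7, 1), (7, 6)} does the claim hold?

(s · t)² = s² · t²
All pairs

Testing each pair:
(1, 5): LHS = 25, RHS = 25 → holds
(3, 0): LHS = 0, RHS = 0 → holds
(4, 1): LHS = 16, RHS = 16 → holds
(4, 7): LHS = 784, RHS = 784 → holds
(7, 1): LHS = 49, RHS = 49 → holds
(7, 6): LHS = 1764, RHS = 1764 → holds

Every pair satisfies the claim.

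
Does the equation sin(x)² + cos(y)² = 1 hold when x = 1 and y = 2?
Substituting x = 1, y = 2:

LHS = sin(1)² + cos(2)² ≈ 0.8813
RHS = 1

LHS ≠ RHS, so the equation does not hold at this point.

Answer: Fails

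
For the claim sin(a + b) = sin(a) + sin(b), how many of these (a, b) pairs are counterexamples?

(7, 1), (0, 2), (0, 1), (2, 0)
1

Testing each pair:
(7, 1): LHS = sin(8) ≈ 0.9894, RHS = sin(7) + sin(1) ≈ 1.498 → counterexample
(0, 2): LHS = sin(2) ≈ 0.9093, RHS = sin(2) ≈ 0.9093 → satisfies claim
(0, 1): LHS = sin(1) ≈ 0.8415, RHS = sin(1) ≈ 0.8415 → satisfies claim
(2, 0): LHS = sin(2) ≈ 0.9093, RHS = sin(2) ≈ 0.9093 → satisfies claim

That makes 1 counterexample.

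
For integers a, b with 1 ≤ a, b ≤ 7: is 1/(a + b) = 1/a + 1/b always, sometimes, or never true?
Never true

The claim fails for every pair in the range. For instance at (a, b) = (7, 1): LHS = 1/8, RHS = 8/7.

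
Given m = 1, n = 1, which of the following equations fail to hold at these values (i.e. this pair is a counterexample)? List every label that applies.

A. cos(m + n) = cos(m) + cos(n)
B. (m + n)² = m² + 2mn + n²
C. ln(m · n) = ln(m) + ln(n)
Evaluating each claim at the given values:
A. LHS = cos(2) ≈ -0.4161, RHS = 2·cos(1) ≈ 1.081 → fails here (LHS ≠ RHS)
B. LHS = 4, RHS = 4 → holds here (LHS = RHS)
C. LHS = 0, RHS = 0 → holds here (LHS = RHS)

Answer: A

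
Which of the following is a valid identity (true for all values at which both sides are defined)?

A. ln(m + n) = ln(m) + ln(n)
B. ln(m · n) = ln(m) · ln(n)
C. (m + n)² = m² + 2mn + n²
C

A: fails at (2, 4) — LHS = ln(6) ≈ 1.792, RHS = ln(2) + ln(4) ≈ 2.079.
B: fails at (3, 7) — LHS = ln(21) ≈ 3.045, RHS = ln(3)·ln(7) ≈ 2.138.
C: holds — e.g. at (0, 1), both sides equal 1.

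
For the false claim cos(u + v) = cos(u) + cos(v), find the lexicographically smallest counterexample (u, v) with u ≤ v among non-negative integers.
Substituting (0, 0) into the claim:
LHS = cos(0 + 0) = 1
RHS = cos(0) + cos(0) = 2

Since LHS ≠ RHS, this pair disproves the claim, and no lexicographically smaller pair (u ≤ v, non-negative integers) does.

For instance (4, 6) is also a counterexample (LHS = cos(10) ≈ -0.8391, RHS = cos(4) + cos(6) ≈ 0.3065), but it's lexicographically larger.

Answer: (u, v) = (0, 0)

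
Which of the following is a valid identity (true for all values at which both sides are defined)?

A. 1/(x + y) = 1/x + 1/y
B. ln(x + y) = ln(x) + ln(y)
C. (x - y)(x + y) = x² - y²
C

A: fails at (2, 5) — LHS = 1/7, RHS = 7/10.
B: fails at (1, 1) — LHS = ln(2) ≈ 0.6931, RHS = 0.
C: holds — e.g. at (0, 1), both sides equal -1.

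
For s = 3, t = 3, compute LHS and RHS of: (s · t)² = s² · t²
LHS = (3 · 3)² = 81
RHS = 3² · 3² = 81

LHS = RHS: the two sides agree.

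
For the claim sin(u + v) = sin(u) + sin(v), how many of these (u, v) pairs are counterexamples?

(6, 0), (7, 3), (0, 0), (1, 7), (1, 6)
Testing each pair:
(6, 0): LHS = sin(6) ≈ -0.2794, RHS = sin(6) ≈ -0.2794 → satisfies claim
(7, 3): LHS = sin(10) ≈ -0.544, RHS = sin(3) + sin(7) ≈ 0.7981 → counterexample
(0, 0): LHS = 0, RHS = 0 → satisfies claim
(1, 7): LHS = sin(8) ≈ 0.9894, RHS = sin(7) + sin(1) ≈ 1.498 → counterexample
(1, 6): LHS = sin(7) ≈ 0.657, RHS = sin(6) + sin(1) ≈ 0.5621 → counterexample

That makes 3 counterexamples.

Answer: 3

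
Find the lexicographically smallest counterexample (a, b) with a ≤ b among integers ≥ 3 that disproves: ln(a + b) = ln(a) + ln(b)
Substituting (3, 3) into the claim:
LHS = ln(3 + 3) = ln(6) ≈ 1.792
RHS = ln(3) + ln(3) = 2·ln(3) ≈ 2.197

Since LHS ≠ RHS, this pair disproves the claim, and no lexicographically smaller pair (a ≤ b, integers ≥ 3) does.

For instance (3, 8) is also a counterexample (LHS = ln(11) ≈ 2.398, RHS = ln(3) + ln(8) ≈ 3.178), but it's lexicographically larger.

Answer: (a, b) = (3, 3)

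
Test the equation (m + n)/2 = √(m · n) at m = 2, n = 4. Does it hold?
Substituting m = 2, n = 4:

LHS = (2 + 4)/2 = 3
RHS = √(2 · 4) = 2·√(2) ≈ 2.828

LHS ≠ RHS, so the equation does not hold at this point.

Answer: Fails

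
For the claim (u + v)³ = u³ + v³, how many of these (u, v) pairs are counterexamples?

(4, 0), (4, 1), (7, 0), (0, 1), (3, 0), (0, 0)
Testing each pair:
(4, 0): LHS = 64, RHS = 64 → satisfies claim
(4, 1): LHS = 125, RHS = 65 → counterexample
(7, 0): LHS = 343, RHS = 343 → satisfies claim
(0, 1): LHS = 1, RHS = 1 → satisfies claim
(3, 0): LHS = 27, RHS = 27 → satisfies claim
(0, 0): LHS = 0, RHS = 0 → satisfies claim

That makes 1 counterexample.

Answer: 1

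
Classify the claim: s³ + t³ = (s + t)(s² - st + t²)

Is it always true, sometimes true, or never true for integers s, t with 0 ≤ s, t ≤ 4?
Always true

The identity holds for every pair in the range. For instance at (s, t) = (2, 4): both sides equal 72.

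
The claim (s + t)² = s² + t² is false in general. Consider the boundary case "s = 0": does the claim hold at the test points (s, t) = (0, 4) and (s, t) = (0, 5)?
Yes, holds at both test points

At (0, 4): LHS = 16, RHS = 16 → equal
At (0, 5): LHS = 25, RHS = 25 → equal

So the claim does hold at both of these boundary points, even though it is not an identity.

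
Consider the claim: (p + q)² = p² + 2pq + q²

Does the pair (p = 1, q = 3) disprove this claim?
Substituting p = 1, q = 3:
LHS = (1 + 3)² = 16
RHS = 1² + 2·1·3 + 3² = 16

The sides agree, so this pair does not disprove the claim.

Answer: No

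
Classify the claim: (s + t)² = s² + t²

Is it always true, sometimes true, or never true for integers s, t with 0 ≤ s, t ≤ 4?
It holds at (s, t) = (0, 4) (both sides equal 16), but fails at (s, t) = (3, 4) (LHS = 49, RHS = 25).

Answer: Sometimes true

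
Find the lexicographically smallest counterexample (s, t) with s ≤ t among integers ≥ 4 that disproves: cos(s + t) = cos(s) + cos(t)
(s, t) = (4, 4)

Substituting (4, 4) into the claim:
LHS = cos(4 + 4) = cos(8) ≈ -0.1455
RHS = cos(4) + cos(4) = 2·cos(4) ≈ -1.307

Since LHS ≠ RHS, this pair disproves the claim, and no lexicographically smaller pair (s ≤ t, integers ≥ 4) does.

For instance (4, 9) is also a counterexample (LHS = cos(13) ≈ 0.9074, RHS = cos(9) + cos(4) ≈ -1.565), but it's lexicographically larger.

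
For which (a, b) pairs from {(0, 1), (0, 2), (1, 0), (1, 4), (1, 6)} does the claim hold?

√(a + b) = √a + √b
(0, 1), (0, 2), (1, 0)

Testing each pair:
(0, 1): LHS = 1, RHS = 1 → holds
(0, 2): LHS = √(2) ≈ 1.414, RHS = √(2) ≈ 1.414 → holds
(1, 0): LHS = 1, RHS = 1 → holds
(1, 4): LHS = √(5) ≈ 2.236, RHS = 3 → fails
(1, 6): LHS = √(7) ≈ 2.646, RHS = 1 + √(6) ≈ 3.449 → fails

3 of 5 pairs satisfy the claim.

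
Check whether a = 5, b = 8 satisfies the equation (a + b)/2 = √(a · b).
Substituting a = 5, b = 8:

LHS = (5 + 8)/2 = 13/2
RHS = √(5 · 8) = 2·√(10) ≈ 6.325

LHS ≠ RHS, so the equation does not hold at this point.

Answer: Fails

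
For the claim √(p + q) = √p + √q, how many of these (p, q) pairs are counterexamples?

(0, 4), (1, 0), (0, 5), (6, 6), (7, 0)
Testing each pair:
(0, 4): LHS = 2, RHS = 2 → satisfies claim
(1, 0): LHS = 1, RHS = 1 → satisfies claim
(0, 5): LHS = √(5) ≈ 2.236, RHS = √(5) ≈ 2.236 → satisfies claim
(6, 6): LHS = 2·√(3) ≈ 3.464, RHS = 2·√(6) ≈ 4.899 → counterexample
(7, 0): LHS = √(7) ≈ 2.646, RHS = √(7) ≈ 2.646 → satisfies claim

That makes 1 counterexample.

Answer: 1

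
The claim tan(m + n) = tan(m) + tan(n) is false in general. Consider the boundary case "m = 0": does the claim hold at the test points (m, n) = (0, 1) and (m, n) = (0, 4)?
At (0, 1): LHS = tan(1) ≈ 1.557, RHS = tan(1) ≈ 1.557 → equal
At (0, 4): LHS = tan(4) ≈ 1.158, RHS = tan(4) ≈ 1.158 → equal

So the claim does hold at both of these boundary points, even though it is not an identity.

Answer: Yes, holds at both test points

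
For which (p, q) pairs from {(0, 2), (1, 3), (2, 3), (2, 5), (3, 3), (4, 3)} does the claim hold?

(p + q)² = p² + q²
Testing each pair:
(0, 2): LHS = 4, RHS = 4 → holds
(1, 3): LHS = 16, RHS = 10 → fails
(2, 3): LHS = 25, RHS = 13 → fails
(2, 5): LHS = 49, RHS = 29 → fails
(3, 3): LHS = 36, RHS = 18 → fails
(4, 3): LHS = 49, RHS = 25 → fails

1 of 6 pairs satisfies the claim.

Answer: (0, 2)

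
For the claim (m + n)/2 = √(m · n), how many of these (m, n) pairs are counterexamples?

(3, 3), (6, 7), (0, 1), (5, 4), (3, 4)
4

Testing each pair:
(3, 3): LHS = 3, RHS = 3 → satisfies claim
(6, 7): LHS = 13/2, RHS = √(42) ≈ 6.481 → counterexample
(0, 1): LHS = 1/2, RHS = 0 → counterexample
(5, 4): LHS = 9/2, RHS = 2·√(5) ≈ 4.472 → counterexample
(3, 4): LHS = 7/2, RHS = 2·√(3) ≈ 3.464 → counterexample

That makes 4 counterexamples.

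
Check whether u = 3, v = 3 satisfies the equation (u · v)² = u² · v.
Fails

Substituting u = 3, v = 3:

LHS = (3 · 3)² = 81
RHS = 3² · 3 = 27

LHS ≠ RHS, so the equation does not hold at this point.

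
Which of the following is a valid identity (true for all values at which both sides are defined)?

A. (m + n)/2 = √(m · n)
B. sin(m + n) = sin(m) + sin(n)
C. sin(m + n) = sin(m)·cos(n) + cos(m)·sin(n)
A: fails at (2, 5) — LHS = 7/2, RHS = √(10) ≈ 3.162.
B: fails at (1, 3) — LHS = sin(4) ≈ -0.7568, RHS = sin(3) + sin(1) ≈ 0.9826.
C: holds — e.g. at (2, 2), both sides equal sin(4) ≈ -0.7568.

Answer: C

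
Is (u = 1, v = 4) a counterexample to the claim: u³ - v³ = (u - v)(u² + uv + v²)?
No

Substituting u = 1, v = 4:
LHS = 1³ - 4³ = -63
RHS = (1 - 4)(1² + 1·4 + 4²) = -63

The sides agree, so this pair does not disprove the claim.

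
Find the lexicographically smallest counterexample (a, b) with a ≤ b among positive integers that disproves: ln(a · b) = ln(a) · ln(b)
Substituting (1, 2) into the claim:
LHS = ln(1 · 2) = ln(2) ≈ 0.6931
RHS = ln(1) · ln(2) = 0

Since LHS ≠ RHS, this pair disproves the claim, and no lexicographically smaller pair (a ≤ b, positive integers) does.

For instance (1, 3) is also a counterexample (LHS = ln(3) ≈ 1.099, RHS = 0), but it's lexicographically larger.

Answer: (a, b) = (1, 2)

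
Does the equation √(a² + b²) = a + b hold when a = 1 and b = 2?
Fails

Substituting a = 1, b = 2:

LHS = √(1² + 2²) = √(5) ≈ 2.236
RHS = 1 + 2 = 3

LHS ≠ RHS, so the equation does not hold at this point.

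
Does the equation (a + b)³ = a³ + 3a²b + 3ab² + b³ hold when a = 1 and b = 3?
Substituting a = 1, b = 3:

LHS = (1 + 3)³ = 64
RHS = 1³ + 3·1²·3 + 3·1·3² + 3³ = 64

LHS = RHS, so the equation holds at this point.

Answer: Holds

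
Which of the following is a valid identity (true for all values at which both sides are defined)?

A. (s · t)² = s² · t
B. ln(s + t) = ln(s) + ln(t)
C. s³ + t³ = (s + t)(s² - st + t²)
C

A: fails at (4, 5) — LHS = 400, RHS = 80.
B: fails at (1, 3) — LHS = ln(4) ≈ 1.386, RHS = ln(3) ≈ 1.099.
C: holds — e.g. at (1, 3), both sides equal 28.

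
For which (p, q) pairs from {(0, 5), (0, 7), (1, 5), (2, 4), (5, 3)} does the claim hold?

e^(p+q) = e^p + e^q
None

Testing each pair:
(0, 5): LHS = e^5 ≈ 148.4, RHS = 1 + e^5 ≈ 149.4 → fails
(0, 7): LHS = e^7 ≈ 1097, RHS = 1 + e^7 ≈ 1098 → fails
(1, 5): LHS = e^6 ≈ 403.4, RHS = e + e^5 ≈ 151.1 → fails
(2, 4): LHS = e^6 ≈ 403.4, RHS = e^2 + e^4 ≈ 61.99 → fails
(5, 3): LHS = e^8 ≈ 2981, RHS = e^3 + e^5 ≈ 168.5 → fails

No pair satisfies the claim.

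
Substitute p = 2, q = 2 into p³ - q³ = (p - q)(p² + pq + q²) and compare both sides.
LHS = 2³ - 2³ = 0
RHS = (2 - 2)(2² + 2·2 + 2²) = 0

LHS = RHS: the two sides agree.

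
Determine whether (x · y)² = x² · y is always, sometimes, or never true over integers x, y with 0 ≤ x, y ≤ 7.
Sometimes true

It holds at (x, y) = (3, 1) (both sides equal 9), but fails at (x, y) = (4, 2) (LHS = 64, RHS = 32).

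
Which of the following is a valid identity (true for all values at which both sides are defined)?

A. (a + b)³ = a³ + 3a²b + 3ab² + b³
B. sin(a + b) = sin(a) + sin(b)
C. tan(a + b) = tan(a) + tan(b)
A: holds — e.g. at (1, 4), both sides equal 125.
B: fails at (4, 6) — LHS = sin(10) ≈ -0.544, RHS = sin(4) + sin(6) ≈ -1.036.
C: fails at (4, 4) — LHS = tan(8) ≈ -6.8, RHS = 2·tan(4) ≈ 2.316.

Answer: A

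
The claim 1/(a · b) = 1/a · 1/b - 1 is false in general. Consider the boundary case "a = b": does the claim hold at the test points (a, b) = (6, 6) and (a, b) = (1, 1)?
No, fails at both test points

At (6, 6): LHS = 1/36 ≠ RHS = -35/36
At (1, 1): LHS = 1 ≠ RHS = 0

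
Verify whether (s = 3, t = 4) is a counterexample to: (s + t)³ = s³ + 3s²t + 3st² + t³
Substituting s = 3, t = 4:
LHS = (3 + 4)³ = 343
RHS = 3³ + 3·3²·4 + 3·3·4² + 4³ = 343

The sides agree, so this pair does not disprove the claim.

Answer: No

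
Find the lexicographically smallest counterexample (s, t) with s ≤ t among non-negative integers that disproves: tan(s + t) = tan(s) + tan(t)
At (0, 3): both sides equal tan(3) ≈ -0.1425, so it holds there.
At (0, 5): both sides equal tan(5) ≈ -3.381, so it holds there.

Substituting (1, 1) into the claim:
LHS = tan(1 + 1) = tan(2) ≈ -2.185
RHS = tan(1) + tan(1) = 2·tan(1) ≈ 3.115

Since LHS ≠ RHS, this pair disproves the claim, and no lexicographically smaller pair (s ≤ t, non-negative integers) does.

For instance (4, 4) is also a counterexample (LHS = tan(8) ≈ -6.8, RHS = 2·tan(4) ≈ 2.316), but it's lexicographically larger.

Answer: (s, t) = (1, 1)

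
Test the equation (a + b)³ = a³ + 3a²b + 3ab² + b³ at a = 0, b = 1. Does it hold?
Holds

Substituting a = 0, b = 1:

LHS = (0 + 1)³ = 1
RHS = 0³ + 3·0²·1 + 3·0·1² + 1³ = 1

LHS = RHS, so the equation holds at this point.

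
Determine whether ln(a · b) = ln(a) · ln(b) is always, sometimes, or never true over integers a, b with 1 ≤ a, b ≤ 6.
It holds at (a, b) = (1, 1) (both sides equal 0), but fails at (a, b) = (5, 6) (LHS = ln(30) ≈ 3.401, RHS = ln(5)·ln(6) ≈ 2.884).

Answer: Sometimes true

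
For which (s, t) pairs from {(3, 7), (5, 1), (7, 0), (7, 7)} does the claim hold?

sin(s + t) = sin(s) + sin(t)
(7, 0)

Testing each pair:
(3, 7): LHS = sin(10) ≈ -0.544, RHS = sin(3) + sin(7) ≈ 0.7981 → fails
(5, 1): LHS = sin(6) ≈ -0.2794, RHS = sin(5) + sin(1) ≈ -0.1175 → fails
(7, 0): LHS = sin(7) ≈ 0.657, RHS = sin(7) ≈ 0.657 → holds
(7, 7): LHS = sin(14) ≈ 0.9906, RHS = 2·sin(7) ≈ 1.314 → fails

1 of 4 pairs satisfies the claim.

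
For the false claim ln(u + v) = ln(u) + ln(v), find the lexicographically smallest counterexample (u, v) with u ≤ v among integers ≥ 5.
(u, v) = (5, 5)

Substituting (5, 5) into the claim:
LHS = ln(5 + 5) = ln(10) ≈ 2.303
RHS = ln(5) + ln(5) = 2·ln(5) ≈ 3.219

Since LHS ≠ RHS, this pair disproves the claim, and no lexicographically smaller pair (u ≤ v, integers ≥ 5) does.

For instance (6, 10) is also a counterexample (LHS = ln(16) ≈ 2.773, RHS = ln(6) + ln(10) ≈ 4.094), but it's lexicographically larger.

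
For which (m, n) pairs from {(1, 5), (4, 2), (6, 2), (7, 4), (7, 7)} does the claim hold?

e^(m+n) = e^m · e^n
Testing each pair:
(1, 5): LHS = e^6 ≈ 403.4, RHS = e^6 ≈ 403.4 → holds
(4, 2): LHS = e^6 ≈ 403.4, RHS = e^6 ≈ 403.4 → holds
(6, 2): LHS = e^8 ≈ 2981, RHS = e^8 ≈ 2981 → holds
(7, 4): LHS = e^11 ≈ 59874.1, RHS = e^11 ≈ 59874.1 → holds
(7, 7): LHS = e^14 ≈ 1202604.3, RHS = e^14 ≈ 1202604.3 → holds

Every pair satisfies the claim.

Answer: All pairs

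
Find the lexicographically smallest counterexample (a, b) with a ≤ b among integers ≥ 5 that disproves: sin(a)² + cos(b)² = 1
(a, b) = (5, 6)

Substituting (5, 6) into the claim:
LHS = sin(5)² + cos(6)² ≈ 1.841
RHS = 1

Since LHS ≠ RHS, this pair disproves the claim, and no lexicographically smaller pair (a ≤ b, integers ≥ 5) does.

For instance (5, 10) is also a counterexample (LHS = cos(10)² + sin(5)² ≈ 1.624, RHS = 1), but it's lexicographically larger.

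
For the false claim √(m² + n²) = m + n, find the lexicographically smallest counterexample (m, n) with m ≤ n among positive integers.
(m, n) = (1, 1)

Substituting (1, 1) into the claim:
LHS = √(1² + 1²) = √(2) ≈ 1.414
RHS = 1 + 1 = 2

Since LHS ≠ RHS, this pair disproves the claim, and no lexicographically smaller pair (m ≤ n, positive integers) does.

For instance (1, 6) is also a counterexample (LHS = √(37) ≈ 6.083, RHS = 7), but it's lexicographically larger.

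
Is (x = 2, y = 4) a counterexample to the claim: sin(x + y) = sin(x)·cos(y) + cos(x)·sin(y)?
Substituting x = 2, y = 4:
LHS = sin(2 + 4) = sin(6) ≈ -0.2794
RHS = sin(2)·cos(4) + cos(2)·sin(4) = sin(2)·cos(4) + sin(4)·cos(2) ≈ -0.2794

The sides agree, so this pair does not disprove the claim.

Answer: No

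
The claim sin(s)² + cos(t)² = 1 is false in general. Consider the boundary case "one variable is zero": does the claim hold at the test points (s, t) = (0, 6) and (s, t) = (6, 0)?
At (0, 6): LHS = cos(6)² ≈ 0.9219 ≠ RHS = 1
At (6, 0): LHS = sin(6)² + 1 ≈ 1.078 ≠ RHS = 1

Answer: No, fails at both test points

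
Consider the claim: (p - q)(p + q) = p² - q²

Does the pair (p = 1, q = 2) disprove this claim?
No

Substituting p = 1, q = 2:
LHS = (1 - 2)(1 + 2) = -3
RHS = 1² - 2² = -3

The sides agree, so this pair does not disprove the claim.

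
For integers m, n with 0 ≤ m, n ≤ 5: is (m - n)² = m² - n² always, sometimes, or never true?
It holds at (m, n) = (1, 0) (both sides equal 1), but fails at (m, n) = (1, 3) (LHS = 4, RHS = -8).

Answer: Sometimes true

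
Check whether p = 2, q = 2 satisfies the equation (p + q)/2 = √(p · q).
Substituting p = 2, q = 2:

LHS = (2 + 2)/2 = 2
RHS = √(2 · 2) = 2

LHS = RHS, so the equation holds at this point.

Answer: Holds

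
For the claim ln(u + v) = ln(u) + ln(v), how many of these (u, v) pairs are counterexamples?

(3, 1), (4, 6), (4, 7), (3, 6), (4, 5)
5

Testing each pair:
(3, 1): LHS = ln(4) ≈ 1.386, RHS = ln(3) ≈ 1.099 → counterexample
(4, 6): LHS = ln(10) ≈ 2.303, RHS = ln(4) + ln(6) ≈ 3.178 → counterexample
(4, 7): LHS = ln(11) ≈ 2.398, RHS = ln(4) + ln(7) ≈ 3.332 → counterexample
(3, 6): LHS = ln(9) ≈ 2.197, RHS = ln(3) + ln(6) ≈ 2.89 → counterexample
(4, 5): LHS = ln(9) ≈ 2.197, RHS = ln(4) + ln(5) ≈ 2.996 → counterexample

That makes 5 counterexamples.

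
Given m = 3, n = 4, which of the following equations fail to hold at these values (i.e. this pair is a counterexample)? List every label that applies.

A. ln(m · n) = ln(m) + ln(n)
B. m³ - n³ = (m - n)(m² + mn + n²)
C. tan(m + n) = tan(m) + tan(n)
C

Evaluating each claim at the given values:
A. LHS = ln(12) ≈ 2.485, RHS = ln(3) + ln(4) ≈ 2.485 → holds here (LHS = RHS)
B. LHS = -37, RHS = -37 → holds here (LHS = RHS)
C. LHS = tan(7) ≈ 0.8714, RHS = tan(3) + tan(4) ≈ 1.015 → fails here (LHS ≠ RHS)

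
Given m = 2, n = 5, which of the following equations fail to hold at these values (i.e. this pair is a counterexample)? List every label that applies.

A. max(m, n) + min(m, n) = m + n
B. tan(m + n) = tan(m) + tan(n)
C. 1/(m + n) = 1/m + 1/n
Evaluating each claim at the given values:
A. LHS = 7, RHS = 7 → holds here (LHS = RHS)
B. LHS = tan(7) ≈ 0.8714, RHS = tan(5) + tan(2) ≈ -5.566 → fails here (LHS ≠ RHS)
C. LHS = 1/7, RHS = 7/10 → fails here (LHS ≠ RHS)

Answer: B, C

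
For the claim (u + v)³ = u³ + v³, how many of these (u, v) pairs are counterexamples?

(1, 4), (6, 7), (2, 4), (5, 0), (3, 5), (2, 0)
4

Testing each pair:
(1, 4): LHS = 125, RHS = 65 → counterexample
(6, 7): LHS = 2197, RHS = 559 → counterexample
(2, 4): LHS = 216, RHS = 72 → counterexample
(5, 0): LHS = 125, RHS = 125 → satisfies claim
(3, 5): LHS = 512, RHS = 152 → counterexample
(2, 0): LHS = 8, RHS = 8 → satisfies claim

That makes 4 counterexamples.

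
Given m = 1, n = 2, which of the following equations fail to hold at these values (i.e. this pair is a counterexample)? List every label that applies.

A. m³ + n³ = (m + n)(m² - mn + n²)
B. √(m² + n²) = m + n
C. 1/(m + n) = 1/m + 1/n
Evaluating each claim at the given values:
A. LHS = 9, RHS = 9 → holds here (LHS = RHS)
B. LHS = √(5) ≈ 2.236, RHS = 3 → fails here (LHS ≠ RHS)
C. LHS = 1/3, RHS = 3/2 → fails here (LHS ≠ RHS)

Answer: B, C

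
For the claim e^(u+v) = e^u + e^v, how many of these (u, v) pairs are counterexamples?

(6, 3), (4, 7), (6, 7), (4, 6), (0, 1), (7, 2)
Testing each pair:
(6, 3): LHS = e^9 ≈ 8103, RHS = e^3 + e^6 ≈ 423.5 → counterexample
(4, 7): LHS = e^11 ≈ 59874.1, RHS = e^4 + e^7 ≈ 1151 → counterexample
(6, 7): LHS = e^13 ≈ 442413.4, RHS = e^6 + e^7 ≈ 1500 → counterexample
(4, 6): LHS = e^10 ≈ 22026.5, RHS = e^4 + e^6 ≈ 458 → counterexample
(0, 1): LHS = e ≈ 2.718, RHS = 1 + e ≈ 3.718 → counterexample
(7, 2): LHS = e^9 ≈ 8103, RHS = e^2 + e^7 ≈ 1104 → counterexample

That makes 6 counterexamples.

Answer: 6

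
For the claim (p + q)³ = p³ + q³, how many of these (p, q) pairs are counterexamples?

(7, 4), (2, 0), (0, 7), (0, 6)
Testing each pair:
(7, 4): LHS = 1331, RHS = 407 → counterexample
(2, 0): LHS = 8, RHS = 8 → satisfies claim
(0, 7): LHS = 343, RHS = 343 → satisfies claim
(0, 6): LHS = 216, RHS = 216 → satisfies claim

That makes 1 counterexample.

Answer: 1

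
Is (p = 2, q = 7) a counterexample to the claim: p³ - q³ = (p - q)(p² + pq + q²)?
Substituting p = 2, q = 7:
LHS = 2³ - 7³ = -335
RHS = (2 - 7)(2² + 2·7 + 7²) = -335

The sides agree, so this pair does not disprove the claim.

Answer: No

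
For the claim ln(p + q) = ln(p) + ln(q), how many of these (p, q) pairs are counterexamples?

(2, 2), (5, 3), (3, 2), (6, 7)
Testing each pair:
(2, 2): LHS = ln(4) ≈ 1.386, RHS = 2·ln(2) ≈ 1.386 → satisfies claim
(5, 3): LHS = ln(8) ≈ 2.079, RHS = ln(3) + ln(5) ≈ 2.708 → counterexample
(3, 2): LHS = ln(5) ≈ 1.609, RHS = ln(2) + ln(3) ≈ 1.792 → counterexample
(6, 7): LHS = ln(13) ≈ 2.565, RHS = ln(6) + ln(7) ≈ 3.738 → counterexample

That makes 3 counterexamples.

Answer: 3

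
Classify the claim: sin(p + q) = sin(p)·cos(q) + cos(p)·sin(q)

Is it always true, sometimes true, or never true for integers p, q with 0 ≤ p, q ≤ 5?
Always true

The identity holds for every pair in the range. For instance at (p, q) = (2, 1): both sides equal sin(3) ≈ 0.1411.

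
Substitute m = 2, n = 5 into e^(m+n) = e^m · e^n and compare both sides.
LHS = e^(2+5) = e^7 ≈ 1097
RHS = e^2 · e^5 = e^7 ≈ 1097

LHS = RHS: the two sides agree.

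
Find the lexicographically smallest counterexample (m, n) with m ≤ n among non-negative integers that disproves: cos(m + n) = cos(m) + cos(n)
(m, n) = (0, 0)

Substituting (0, 0) into the claim:
LHS = cos(0 + 0) = 1
RHS = cos(0) + cos(0) = 2

Since LHS ≠ RHS, this pair disproves the claim, and no lexicographically smaller pair (m ≤ n, non-negative integers) does.

For instance (2, 4) is also a counterexample (LHS = cos(6) ≈ 0.9602, RHS = cos(4) + cos(2) ≈ -1.07), but it's lexicographically larger.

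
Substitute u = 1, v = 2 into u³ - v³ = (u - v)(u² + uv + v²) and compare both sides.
LHS = 1³ - 2³ = -7
RHS = (1 - 2)(1² + 1·2 + 2²) = -7

LHS = RHS: the two sides agree.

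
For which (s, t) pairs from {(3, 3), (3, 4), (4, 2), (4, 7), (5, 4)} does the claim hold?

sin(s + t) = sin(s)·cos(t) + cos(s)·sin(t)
All pairs

Testing each pair:
(3, 3): LHS = sin(6) ≈ -0.2794, RHS = 2·sin(3)·cos(3) ≈ -0.2794 → holds
(3, 4): LHS = sin(7) ≈ 0.657, RHS = sin(3)·cos(4) + sin(4)·cos(3) ≈ 0.657 → holds
(4, 2): LHS = sin(6) ≈ -0.2794, RHS = sin(2)·cos(4) + sin(4)·cos(2) ≈ -0.2794 → holds
(4, 7): LHS = sin(11) ≈ -1, RHS = sin(4)·cos(7) + sin(7)·cos(4) ≈ -1 → holds
(5, 4): LHS = sin(9) ≈ 0.4121, RHS = sin(4)·cos(5) + sin(5)·cos(4) ≈ 0.4121 → holds

Every pair satisfies the claim.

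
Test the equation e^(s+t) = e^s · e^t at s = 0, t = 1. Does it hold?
Holds

Substituting s = 0, t = 1:

LHS = e^(0+1) = e ≈ 2.718
RHS = e^0 · e^1 = e ≈ 2.718

LHS = RHS, so the equation holds at this point.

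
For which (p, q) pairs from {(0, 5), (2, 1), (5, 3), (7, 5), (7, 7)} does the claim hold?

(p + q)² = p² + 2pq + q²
All pairs

Testing each pair:
(0, 5): LHS = 25, RHS = 25 → holds
(2, 1): LHS = 9, RHS = 9 → holds
(5, 3): LHS = 64, RHS = 64 → holds
(7, 5): LHS = 144, RHS = 144 → holds
(7, 7): LHS = 196, RHS = 196 → holds

Every pair satisfies the claim.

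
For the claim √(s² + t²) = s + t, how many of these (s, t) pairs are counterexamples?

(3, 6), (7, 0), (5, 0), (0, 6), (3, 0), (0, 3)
Testing each pair:
(3, 6): LHS = 3·√(5) ≈ 6.708, RHS = 9 → counterexample
(7, 0): LHS = 7, RHS = 7 → satisfies claim
(5, 0): LHS = 5, RHS = 5 → satisfies claim
(0, 6): LHS = 6, RHS = 6 → satisfies claim
(3, 0): LHS = 3, RHS = 3 → satisfies claim
(0, 3): LHS = 3, RHS = 3 → satisfies claim

That makes 1 counterexample.

Answer: 1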